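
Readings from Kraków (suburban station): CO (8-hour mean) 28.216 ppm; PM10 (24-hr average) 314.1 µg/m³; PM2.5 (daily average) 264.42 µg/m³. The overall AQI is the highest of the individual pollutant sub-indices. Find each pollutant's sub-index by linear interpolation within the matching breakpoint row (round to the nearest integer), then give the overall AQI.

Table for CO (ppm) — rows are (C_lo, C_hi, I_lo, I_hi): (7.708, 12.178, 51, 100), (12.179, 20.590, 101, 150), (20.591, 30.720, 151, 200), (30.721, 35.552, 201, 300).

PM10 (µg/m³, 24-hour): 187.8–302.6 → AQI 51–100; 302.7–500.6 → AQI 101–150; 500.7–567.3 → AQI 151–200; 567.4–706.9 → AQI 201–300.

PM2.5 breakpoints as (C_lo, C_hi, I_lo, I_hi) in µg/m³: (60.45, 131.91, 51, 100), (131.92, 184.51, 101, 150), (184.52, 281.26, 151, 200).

CO 28.216: bracket 20.591–30.720 → index 151–200; slope 49/10.129, offset 7.625.
AQI = 151 + 49/10.129·7.625 ≈ 187.89 ⇒ 188.
PM10 314.1: bracket 302.7–500.6 → index 101–150; slope 49/197.9, offset 11.4.
AQI = 101 + 49/197.9·11.4 ≈ 103.82 ⇒ 104.
PM2.5 264.42: bracket 184.52–281.26 → index 151–200; slope 49/96.74, offset 79.90.
AQI = 151 + 49/96.74·79.90 ≈ 191.47 ⇒ 191.
Sub-indices: CO→188, PM10→104, PM2.5→191. Overall AQI = max = 191; dominant pollutant is PM2.5.

191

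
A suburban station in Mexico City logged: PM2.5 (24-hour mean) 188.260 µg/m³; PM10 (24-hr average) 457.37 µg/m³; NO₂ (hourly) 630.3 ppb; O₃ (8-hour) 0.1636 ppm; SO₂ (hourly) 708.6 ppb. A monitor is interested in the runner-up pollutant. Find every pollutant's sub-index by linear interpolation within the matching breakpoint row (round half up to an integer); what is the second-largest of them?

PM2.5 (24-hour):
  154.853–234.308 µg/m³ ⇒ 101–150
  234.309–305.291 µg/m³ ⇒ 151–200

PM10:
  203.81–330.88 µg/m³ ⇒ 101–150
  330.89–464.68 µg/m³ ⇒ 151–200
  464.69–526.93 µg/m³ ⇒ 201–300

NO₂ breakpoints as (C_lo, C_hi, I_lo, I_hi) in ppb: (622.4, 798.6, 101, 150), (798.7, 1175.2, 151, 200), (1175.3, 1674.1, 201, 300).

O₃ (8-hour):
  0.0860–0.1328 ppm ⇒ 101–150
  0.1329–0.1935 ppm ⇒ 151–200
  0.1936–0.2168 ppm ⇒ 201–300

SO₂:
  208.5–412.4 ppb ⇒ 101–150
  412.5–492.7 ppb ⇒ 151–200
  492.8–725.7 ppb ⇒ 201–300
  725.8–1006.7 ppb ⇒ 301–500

197

PM2.5: 188.260 lies in 154.853–234.308, so I_lo=101, I_hi=150, C_lo=154.853, C_hi=234.308.
(150−101)/(234.308−154.853) × (188.260−154.853) + 101 = 49/79.455 × 33.407 + 101 ≈ 121.60 → 122.
PM10: 457.37 lies in 330.89–464.68, so I_lo=151, I_hi=200, C_lo=330.89, C_hi=464.68.
(200−151)/(464.68−330.89) × (457.37−330.89) + 151 = 49/133.79 × 126.48 + 151 ≈ 197.32 → 197.
NO₂: 630.3 lies in 622.4–798.6, so I_lo=101, I_hi=150, C_lo=622.4, C_hi=798.6.
(150−101)/(798.6−622.4) × (630.3−622.4) + 101 = 49/176.2 × 7.9 + 101 ≈ 103.20 → 103.
O₃: row 0.1329–0.1935 (AQI 151–200). (200−151)·(0.1636−0.1329)/(0.1935−0.1329) + 151 = 49·0.0307/0.0606 + 151 ≈ 175.82 → 176.
SO₂: row 492.8–725.7 (AQI 201–300). (300−201)·(708.6−492.8)/(725.7−492.8) + 201 = 99·215.8/232.9 + 201 ≈ 292.73 → 293.
Sub-indices: PM2.5→122, PM10→197, NO₂→103, O₃→176, SO₂→293. Ranked high→low: 293, 197, 176, 122, 103. Second-highest sub-index = 197.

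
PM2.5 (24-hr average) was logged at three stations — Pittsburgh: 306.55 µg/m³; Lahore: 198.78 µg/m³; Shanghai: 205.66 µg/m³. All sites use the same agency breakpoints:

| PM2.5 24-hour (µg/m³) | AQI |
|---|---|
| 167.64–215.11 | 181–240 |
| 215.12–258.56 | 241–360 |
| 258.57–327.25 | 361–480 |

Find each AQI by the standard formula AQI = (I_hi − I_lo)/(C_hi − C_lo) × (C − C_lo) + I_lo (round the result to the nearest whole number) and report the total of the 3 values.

Pittsburgh 306.55: bracket 258.57–327.25 → index 361–480; slope 119/68.68, offset 47.98.
AQI = 361 + 119/68.68·47.98 ≈ 444.13 ⇒ 444.
Lahore: 198.78 lies in 167.64–215.11, so I_lo=181, I_hi=240, C_lo=167.64, C_hi=215.11.
(240−181)/(215.11−167.64) × (198.78−167.64) + 181 = 59/47.47 × 31.14 + 181 ≈ 219.70 → 220.
Shanghai: 205.66 lies in 167.64–215.11, so I_lo=181, I_hi=240, C_lo=167.64, C_hi=215.11.
(240−181)/(215.11−167.64) × (205.66−167.64) + 181 = 59/47.47 × 38.02 + 181 ≈ 228.25 → 228.
AQIs: Pittsburgh=444, Lahore=220, Shanghai=228. Sum = 444 + 220 + 228 = 892.

892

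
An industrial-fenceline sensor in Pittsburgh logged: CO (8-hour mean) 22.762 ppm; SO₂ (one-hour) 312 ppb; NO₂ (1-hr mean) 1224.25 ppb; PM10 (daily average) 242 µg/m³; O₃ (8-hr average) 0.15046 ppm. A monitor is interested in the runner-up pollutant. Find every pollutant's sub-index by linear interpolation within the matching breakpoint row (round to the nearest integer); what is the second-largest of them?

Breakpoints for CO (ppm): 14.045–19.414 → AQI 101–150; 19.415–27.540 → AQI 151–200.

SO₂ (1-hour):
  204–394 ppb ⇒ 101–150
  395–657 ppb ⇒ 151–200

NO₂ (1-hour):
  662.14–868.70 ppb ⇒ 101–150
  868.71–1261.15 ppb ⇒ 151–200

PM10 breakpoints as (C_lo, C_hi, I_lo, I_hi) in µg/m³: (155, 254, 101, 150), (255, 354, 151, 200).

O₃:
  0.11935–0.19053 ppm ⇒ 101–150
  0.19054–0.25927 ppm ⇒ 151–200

171

CO: row 19.415–27.540 (AQI 151–200). (200−151)·(22.762−19.415)/(27.540−19.415) + 151 = 49·3.347/8.125 + 151 ≈ 171.18 → 171.
SO₂: row 204–394 (AQI 101–150). (150−101)·(312−204)/(394−204) + 101 = 49·108/190 + 101 ≈ 128.85 → 129.
NO₂: row 868.71–1261.15 (AQI 151–200). (200−151)·(1224.25−868.71)/(1261.15−868.71) + 151 = 49·355.54/392.44 + 151 ≈ 195.39 → 195.
PM10 242: bracket 155–254 → index 101–150; slope 49/99, offset 87.
AQI = 101 + 49/99·87 ≈ 144.06 ⇒ 144.
O₃ 0.15046: bracket 0.11935–0.19053 → index 101–150; slope 49/0.07118, offset 0.03111.
AQI = 101 + 49/0.07118·0.03111 ≈ 122.42 ⇒ 122.
Sub-indices: CO→171, SO₂→129, NO₂→195, PM10→144, O₃→122. Ranked high→low: 195, 171, 144, 129, 122. Second-highest sub-index = 171.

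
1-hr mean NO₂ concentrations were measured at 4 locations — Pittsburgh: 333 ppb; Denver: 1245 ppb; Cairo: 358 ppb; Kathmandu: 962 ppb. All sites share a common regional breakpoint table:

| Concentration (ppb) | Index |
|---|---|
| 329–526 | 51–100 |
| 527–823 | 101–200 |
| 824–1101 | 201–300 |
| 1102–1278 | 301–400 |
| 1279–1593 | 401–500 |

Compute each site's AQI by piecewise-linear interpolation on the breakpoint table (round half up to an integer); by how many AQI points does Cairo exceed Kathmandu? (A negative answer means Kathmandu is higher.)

Pittsburgh: 333 lies in 329–526, so I_lo=51, I_hi=100, C_lo=329, C_hi=526.
(100−51)/(526−329) × (333−329) + 51 = 49/197 × 4 + 51 ≈ 51.99 → 52.
Denver: 1245 lies in 1102–1278, so I_lo=301, I_hi=400, C_lo=1102, C_hi=1278.
(400−301)/(1278−1102) × (1245−1102) + 301 = 99/176 × 143 + 301 ≈ 381.44 → 381.
Cairo 358: bracket 329–526 → index 51–100; slope 49/197, offset 29.
AQI = 51 + 49/197·29 ≈ 58.21 ⇒ 58.
Kathmandu: 962 lies in 824–1101, so I_lo=201, I_hi=300, C_lo=824, C_hi=1101.
(300−201)/(1101−824) × (962−824) + 201 = 99/277 × 138 + 201 ≈ 250.32 → 250.
AQIs: Pittsburgh=52, Denver=381, Cairo=58, Kathmandu=250. Cairo (58) − Kathmandu (250) = -192.

-192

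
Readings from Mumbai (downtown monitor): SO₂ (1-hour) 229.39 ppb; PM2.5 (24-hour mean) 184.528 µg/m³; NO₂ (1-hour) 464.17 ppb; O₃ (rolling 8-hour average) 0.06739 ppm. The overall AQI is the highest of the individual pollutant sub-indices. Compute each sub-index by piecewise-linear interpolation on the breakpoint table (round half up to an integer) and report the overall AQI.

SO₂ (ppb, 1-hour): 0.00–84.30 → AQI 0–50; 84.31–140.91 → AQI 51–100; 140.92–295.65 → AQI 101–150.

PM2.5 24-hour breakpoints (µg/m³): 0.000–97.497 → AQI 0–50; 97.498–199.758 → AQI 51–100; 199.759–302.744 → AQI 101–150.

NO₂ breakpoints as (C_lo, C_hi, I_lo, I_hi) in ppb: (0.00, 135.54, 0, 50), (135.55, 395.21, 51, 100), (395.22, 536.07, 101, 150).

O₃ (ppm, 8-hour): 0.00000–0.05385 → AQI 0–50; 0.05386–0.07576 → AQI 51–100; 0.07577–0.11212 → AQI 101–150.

SO₂: 229.39 lies in 140.92–295.65, so I_lo=101, I_hi=150, C_lo=140.92, C_hi=295.65.
(150−101)/(295.65−140.92) × (229.39−140.92) + 101 = 49/154.73 × 88.47 + 101 ≈ 129.02 → 129.
PM2.5: 184.528 lies in 97.498–199.758, so I_lo=51, I_hi=100, C_lo=97.498, C_hi=199.758.
(100−51)/(199.758−97.498) × (184.528−97.498) + 51 = 49/102.260 × 87.030 + 51 ≈ 92.70 → 93.
NO₂: 464.17 lies in 395.22–536.07, so I_lo=101, I_hi=150, C_lo=395.22, C_hi=536.07.
(150−101)/(536.07−395.22) × (464.17−395.22) + 101 = 49/140.85 × 68.95 + 101 ≈ 124.99 → 125.
O₃: row 0.05386–0.07576 (AQI 51–100). (100−51)·(0.06739−0.05386)/(0.07576−0.05386) + 51 = 49·0.01353/0.02190 + 51 ≈ 81.27 → 81.
Sub-indices: SO₂→129, PM2.5→93, NO₂→125, O₃→81. Overall AQI = max = 129; dominant pollutant is SO₂.
AQI 129: Unhealthy for Sensitive Groups.

129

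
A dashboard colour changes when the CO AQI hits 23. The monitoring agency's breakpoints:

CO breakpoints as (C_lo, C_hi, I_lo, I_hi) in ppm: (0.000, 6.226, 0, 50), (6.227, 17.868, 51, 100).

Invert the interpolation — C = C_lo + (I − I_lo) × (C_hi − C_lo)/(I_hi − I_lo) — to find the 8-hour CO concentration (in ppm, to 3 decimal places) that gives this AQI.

AQI 23 lies in the 0–50 band, which corresponds to 0.000–6.226 ppm.
C = 0.000 + (23−0)×(6.226−0.000)/(50−0) = 0.000 + 23×6.226/50 ≈ 2.86396 ppm → 2.864 ppm to 3 dp.

2.864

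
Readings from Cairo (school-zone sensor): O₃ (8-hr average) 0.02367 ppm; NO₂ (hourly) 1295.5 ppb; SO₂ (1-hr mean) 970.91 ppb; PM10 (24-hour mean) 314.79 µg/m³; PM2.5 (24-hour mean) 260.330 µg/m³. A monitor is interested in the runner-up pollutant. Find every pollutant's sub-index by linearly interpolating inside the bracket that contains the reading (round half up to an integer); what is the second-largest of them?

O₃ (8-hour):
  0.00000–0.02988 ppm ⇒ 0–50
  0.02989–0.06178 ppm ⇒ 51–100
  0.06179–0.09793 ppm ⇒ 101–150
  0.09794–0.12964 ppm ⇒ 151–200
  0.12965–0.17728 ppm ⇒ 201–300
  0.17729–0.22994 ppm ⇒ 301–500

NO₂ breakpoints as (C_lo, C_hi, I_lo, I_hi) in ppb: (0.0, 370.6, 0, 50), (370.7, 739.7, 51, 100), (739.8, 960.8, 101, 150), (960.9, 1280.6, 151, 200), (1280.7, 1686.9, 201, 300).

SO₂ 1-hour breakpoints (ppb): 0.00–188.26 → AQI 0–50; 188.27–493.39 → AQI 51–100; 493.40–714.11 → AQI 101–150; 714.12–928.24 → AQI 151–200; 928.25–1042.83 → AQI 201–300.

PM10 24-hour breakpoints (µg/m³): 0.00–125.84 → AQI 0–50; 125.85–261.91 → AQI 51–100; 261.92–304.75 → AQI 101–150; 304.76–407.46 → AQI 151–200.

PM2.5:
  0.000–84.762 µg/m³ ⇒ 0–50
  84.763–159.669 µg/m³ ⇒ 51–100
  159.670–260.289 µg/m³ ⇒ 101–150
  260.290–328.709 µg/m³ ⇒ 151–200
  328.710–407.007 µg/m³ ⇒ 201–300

205

O₃: 0.02367 lies in 0.00000–0.02988, so I_lo=0, I_hi=50, C_lo=0.00000, C_hi=0.02988.
(50−0)/(0.02988−0.00000) × (0.02367−0.00000) + 0 = 50/0.02988 × 0.02367 + 0 ≈ 39.61 → 40.
NO₂: 1295.5 ∈ [1280.7, 1686.9] ↔ index [201, 300].
201 + (1295.5−1280.7)·(300−201)/(1686.9−1280.7) = 201 + 14.8·99/406.2 ≈ 204.61, so AQI = 205.
SO₂ 970.91: bracket 928.25–1042.83 → index 201–300; slope 99/114.58, offset 42.66.
AQI = 201 + 99/114.58·42.66 ≈ 237.86 ⇒ 238.
PM10: 314.79 ∈ [304.76, 407.46] ↔ index [151, 200].
151 + (314.79−304.76)·(200−151)/(407.46−304.76) = 151 + 10.03·49/102.70 ≈ 155.79, so AQI = 156.
PM2.5: 260.330 lies in 260.290–328.709, so I_lo=151, I_hi=200, C_lo=260.290, C_hi=328.709.
(200−151)/(328.709−260.290) × (260.330−260.290) + 151 = 49/68.419 × 0.040 + 151 ≈ 151.03 → 151.
Sub-indices: O₃→40, NO₂→205, SO₂→238, PM10→156, PM2.5→151. Ranked high→low: 238, 205, 156, 151, 40. Second-highest sub-index = 205.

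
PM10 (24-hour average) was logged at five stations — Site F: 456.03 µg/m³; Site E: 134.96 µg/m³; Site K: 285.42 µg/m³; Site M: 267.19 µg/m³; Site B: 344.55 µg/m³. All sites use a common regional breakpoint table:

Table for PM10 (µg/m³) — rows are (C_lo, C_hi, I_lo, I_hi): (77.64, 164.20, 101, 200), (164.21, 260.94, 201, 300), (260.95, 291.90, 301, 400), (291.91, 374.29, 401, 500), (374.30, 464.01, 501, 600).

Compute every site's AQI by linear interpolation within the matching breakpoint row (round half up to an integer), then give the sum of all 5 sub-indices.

Site F: 456.03 lies in 374.30–464.01, so I_lo=501, I_hi=600, C_lo=374.30, C_hi=464.01.
(600−501)/(464.01−374.30) × (456.03−374.30) + 501 = 99/89.71 × 81.73 + 501 ≈ 591.19 → 591.
Site E: 134.96 ∈ [77.64, 164.20] ↔ index [101, 200].
101 + (134.96−77.64)·(200−101)/(164.20−77.64) = 101 + 57.32·99/86.56 ≈ 166.56, so AQI = 167.
Site K: 285.42 ∈ [260.95, 291.90] ↔ index [301, 400].
301 + (285.42−260.95)·(400−301)/(291.90−260.95) = 301 + 24.47·99/30.95 ≈ 379.27, so AQI = 379.
Site M: 267.19 lies in 260.95–291.90, so I_lo=301, I_hi=400, C_lo=260.95, C_hi=291.90.
(400−301)/(291.90−260.95) × (267.19−260.95) + 301 = 99/30.95 × 6.24 + 301 ≈ 320.96 → 321.
Site B: 344.55 ∈ [291.91, 374.29] ↔ index [401, 500].
401 + (344.55−291.91)·(500−401)/(374.29−291.91) = 401 + 52.64·99/82.38 ≈ 464.26, so AQI = 464.
AQIs: Site F=591, Site E=167, Site K=379, Site M=321, Site B=464. Sum = 591 + 167 + 379 + 321 + 464 = 1922.

1922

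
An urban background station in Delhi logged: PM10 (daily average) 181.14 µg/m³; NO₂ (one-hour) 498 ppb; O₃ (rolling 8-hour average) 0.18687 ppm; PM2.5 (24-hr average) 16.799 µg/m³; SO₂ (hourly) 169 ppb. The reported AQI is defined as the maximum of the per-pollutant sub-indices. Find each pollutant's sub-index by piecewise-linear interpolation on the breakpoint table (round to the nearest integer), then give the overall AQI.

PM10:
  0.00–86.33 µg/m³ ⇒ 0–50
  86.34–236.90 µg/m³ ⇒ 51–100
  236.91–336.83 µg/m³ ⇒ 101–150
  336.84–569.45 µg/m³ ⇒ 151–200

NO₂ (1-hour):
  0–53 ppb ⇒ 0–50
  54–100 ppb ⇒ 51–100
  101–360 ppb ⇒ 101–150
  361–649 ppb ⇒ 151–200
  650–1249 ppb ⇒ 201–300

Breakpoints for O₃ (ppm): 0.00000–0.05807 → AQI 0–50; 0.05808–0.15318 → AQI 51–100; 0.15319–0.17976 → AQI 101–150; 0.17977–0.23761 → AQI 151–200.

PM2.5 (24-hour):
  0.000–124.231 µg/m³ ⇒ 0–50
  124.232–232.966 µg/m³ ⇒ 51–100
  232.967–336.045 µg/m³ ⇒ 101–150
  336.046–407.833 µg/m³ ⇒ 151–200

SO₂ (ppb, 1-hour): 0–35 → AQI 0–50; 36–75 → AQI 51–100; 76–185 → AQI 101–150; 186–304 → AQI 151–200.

174

PM10: 181.14 ∈ [86.34, 236.90] ↔ index [51, 100].
51 + (181.14−86.34)·(100−51)/(236.90−86.34) = 51 + 94.80·49/150.56 ≈ 81.85, so AQI = 82.
NO₂ 498: bracket 361–649 → index 151–200; slope 49/288, offset 137.
AQI = 151 + 49/288·137 ≈ 174.31 ⇒ 174.
O₃: 0.18687 lies in 0.17977–0.23761, so I_lo=151, I_hi=200, C_lo=0.17977, C_hi=0.23761.
(200−151)/(0.23761−0.17977) × (0.18687−0.17977) + 151 = 49/0.05784 × 0.00710 + 151 ≈ 157.01 → 157.
PM2.5 16.799: bracket 0.000–124.231 → index 0–50; slope 50/124.231, offset 16.799.
AQI = 0 + 50/124.231·16.799 ≈ 6.76 ⇒ 7.
SO₂: row 76–185 (AQI 101–150). (150−101)·(169−76)/(185−76) + 101 = 49·93/109 + 101 ≈ 142.81 → 143.
Sub-indices: PM10→82, NO₂→174, O₃→157, PM2.5→7, SO₂→143. Overall AQI = max = 174; dominant pollutant is NO₂.
AQI 174: Unhealthy.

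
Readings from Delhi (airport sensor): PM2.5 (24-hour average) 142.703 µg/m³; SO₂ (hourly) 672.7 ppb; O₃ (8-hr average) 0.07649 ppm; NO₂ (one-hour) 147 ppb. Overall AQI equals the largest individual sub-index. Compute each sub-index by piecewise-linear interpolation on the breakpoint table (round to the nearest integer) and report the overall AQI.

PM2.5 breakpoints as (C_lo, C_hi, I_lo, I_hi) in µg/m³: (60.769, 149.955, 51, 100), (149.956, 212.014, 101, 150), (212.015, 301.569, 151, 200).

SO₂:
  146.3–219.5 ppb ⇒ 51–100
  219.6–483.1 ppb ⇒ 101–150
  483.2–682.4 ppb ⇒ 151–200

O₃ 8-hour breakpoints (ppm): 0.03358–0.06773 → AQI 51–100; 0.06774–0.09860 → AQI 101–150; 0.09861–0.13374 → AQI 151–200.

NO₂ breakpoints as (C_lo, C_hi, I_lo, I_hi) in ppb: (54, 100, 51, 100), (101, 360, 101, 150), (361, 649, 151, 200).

PM2.5: 142.703 ∈ [60.769, 149.955] ↔ index [51, 100].
51 + (142.703−60.769)·(100−51)/(149.955−60.769) = 51 + 81.934·49/89.186 ≈ 96.02, so AQI = 96.
SO₂ 672.7: bracket 483.2–682.4 → index 151–200; slope 49/199.2, offset 189.5.
AQI = 151 + 49/199.2·189.5 ≈ 197.61 ⇒ 198.
O₃ 0.07649: bracket 0.06774–0.09860 → index 101–150; slope 49/0.03086, offset 0.00875.
AQI = 101 + 49/0.03086·0.00875 ≈ 114.89 ⇒ 115.
NO₂ 147: bracket 101–360 → index 101–150; slope 49/259, offset 46.
AQI = 101 + 49/259·46 ≈ 109.70 ⇒ 110.
Sub-indices: PM2.5→96, SO₂→198, O₃→115, NO₂→110. Overall AQI = max = 198; dominant pollutant is SO₂.
AQI 198: Unhealthy.

198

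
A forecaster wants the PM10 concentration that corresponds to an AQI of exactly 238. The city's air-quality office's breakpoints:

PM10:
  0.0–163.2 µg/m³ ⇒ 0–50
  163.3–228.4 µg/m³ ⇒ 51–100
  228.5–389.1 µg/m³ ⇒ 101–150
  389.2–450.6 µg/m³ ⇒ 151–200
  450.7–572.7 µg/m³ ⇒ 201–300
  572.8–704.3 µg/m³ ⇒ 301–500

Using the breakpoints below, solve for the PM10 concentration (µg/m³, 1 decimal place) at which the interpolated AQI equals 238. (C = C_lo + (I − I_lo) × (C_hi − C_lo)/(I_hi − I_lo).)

496.3

AQI 238 lies in the 201–300 band, which corresponds to 450.7–572.7 µg/m³.
C = 450.7 + (238−201)×(572.7−450.7)/(300−201) = 450.7 + 37×122.0/99 ≈ 496.296 µg/m³ → 496.3 µg/m³ to 1 dp.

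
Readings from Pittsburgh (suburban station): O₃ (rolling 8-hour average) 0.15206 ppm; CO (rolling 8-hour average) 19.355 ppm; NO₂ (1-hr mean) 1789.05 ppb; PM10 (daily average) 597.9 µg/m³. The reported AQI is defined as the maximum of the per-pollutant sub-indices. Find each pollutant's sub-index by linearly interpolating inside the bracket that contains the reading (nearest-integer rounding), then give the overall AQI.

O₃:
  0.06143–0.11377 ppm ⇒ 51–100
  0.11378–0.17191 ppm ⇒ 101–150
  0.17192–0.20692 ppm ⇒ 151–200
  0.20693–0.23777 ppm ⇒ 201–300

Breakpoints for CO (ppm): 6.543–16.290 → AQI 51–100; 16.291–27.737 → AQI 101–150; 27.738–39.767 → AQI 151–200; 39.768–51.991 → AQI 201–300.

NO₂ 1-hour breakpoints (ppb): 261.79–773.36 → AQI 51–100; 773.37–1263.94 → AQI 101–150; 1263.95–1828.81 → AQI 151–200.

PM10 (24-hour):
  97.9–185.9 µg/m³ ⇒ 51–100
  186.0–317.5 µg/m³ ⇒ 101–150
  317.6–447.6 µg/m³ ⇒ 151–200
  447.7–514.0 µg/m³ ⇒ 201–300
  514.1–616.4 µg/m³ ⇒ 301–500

O₃ 0.15206: bracket 0.11378–0.17191 → index 101–150; slope 49/0.05813, offset 0.03828.
AQI = 101 + 49/0.05813·0.03828 ≈ 133.27 ⇒ 133.
CO: 19.355 ∈ [16.291, 27.737] ↔ index [101, 150].
101 + (19.355−16.291)·(150−101)/(27.737−16.291) = 101 + 3.064·49/11.446 ≈ 114.12, so AQI = 114.
NO₂: row 1263.95–1828.81 (AQI 151–200). (200−151)·(1789.05−1263.95)/(1828.81−1263.95) + 151 = 49·525.10/564.86 + 151 ≈ 196.55 → 197.
PM10 597.9: bracket 514.1–616.4 → index 301–500; slope 199/102.3, offset 83.8.
AQI = 301 + 199/102.3·83.8 ≈ 464.01 ⇒ 464.
Sub-indices: O₃→133, CO→114, NO₂→197, PM10→464. Overall AQI = max = 464; dominant pollutant is PM10.
AQI 464: Hazardous.

464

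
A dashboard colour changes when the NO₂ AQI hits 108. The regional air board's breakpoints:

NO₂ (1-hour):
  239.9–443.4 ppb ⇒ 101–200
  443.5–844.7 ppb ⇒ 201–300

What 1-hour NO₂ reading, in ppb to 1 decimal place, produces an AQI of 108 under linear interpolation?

254.3

AQI 108 lies in the 101–200 band, which corresponds to 239.9–443.4 ppb.
C = 239.9 + (108−101)×(443.4−239.9)/(200−101) = 239.9 + 7×203.5/99 ≈ 254.289 ppb → 254.3 ppb to 1 dp.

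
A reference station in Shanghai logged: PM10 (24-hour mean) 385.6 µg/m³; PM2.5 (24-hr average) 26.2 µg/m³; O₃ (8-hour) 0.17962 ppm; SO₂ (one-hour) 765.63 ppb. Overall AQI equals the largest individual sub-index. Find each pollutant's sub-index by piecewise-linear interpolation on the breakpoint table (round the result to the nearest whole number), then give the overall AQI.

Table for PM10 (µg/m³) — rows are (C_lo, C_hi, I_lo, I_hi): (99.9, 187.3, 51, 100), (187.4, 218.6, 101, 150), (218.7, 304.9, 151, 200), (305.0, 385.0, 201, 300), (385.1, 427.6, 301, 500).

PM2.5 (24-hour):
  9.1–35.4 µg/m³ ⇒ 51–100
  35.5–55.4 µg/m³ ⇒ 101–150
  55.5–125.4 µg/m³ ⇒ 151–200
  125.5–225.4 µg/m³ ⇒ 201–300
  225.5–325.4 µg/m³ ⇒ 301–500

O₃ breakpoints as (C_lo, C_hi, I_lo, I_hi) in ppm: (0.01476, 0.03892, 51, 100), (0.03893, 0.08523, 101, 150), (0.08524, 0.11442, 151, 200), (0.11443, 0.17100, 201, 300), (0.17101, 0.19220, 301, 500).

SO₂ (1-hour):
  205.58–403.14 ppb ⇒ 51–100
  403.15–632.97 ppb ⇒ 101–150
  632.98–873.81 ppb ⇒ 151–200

382

PM10: 385.6 lies in 385.1–427.6, so I_lo=301, I_hi=500, C_lo=385.1, C_hi=427.6.
(500−301)/(427.6−385.1) × (385.6−385.1) + 301 = 199/42.5 × 0.5 + 301 ≈ 303.34 → 303.
PM2.5 26.2: bracket 9.1–35.4 → index 51–100; slope 49/26.3, offset 17.1.
AQI = 51 + 49/26.3·17.1 ≈ 82.86 ⇒ 83.
O₃ 0.17962: bracket 0.17101–0.19220 → index 301–500; slope 199/0.02119, offset 0.00861.
AQI = 301 + 199/0.02119·0.00861 ≈ 381.86 ⇒ 382.
SO₂: row 632.98–873.81 (AQI 151–200). (200−151)·(765.63−632.98)/(873.81−632.98) + 151 = 49·132.65/240.83 + 151 ≈ 177.99 → 178.
Sub-indices: PM10→303, PM2.5→83, O₃→382, SO₂→178. Overall AQI = max = 382; dominant pollutant is O₃.
AQI 382: Hazardous.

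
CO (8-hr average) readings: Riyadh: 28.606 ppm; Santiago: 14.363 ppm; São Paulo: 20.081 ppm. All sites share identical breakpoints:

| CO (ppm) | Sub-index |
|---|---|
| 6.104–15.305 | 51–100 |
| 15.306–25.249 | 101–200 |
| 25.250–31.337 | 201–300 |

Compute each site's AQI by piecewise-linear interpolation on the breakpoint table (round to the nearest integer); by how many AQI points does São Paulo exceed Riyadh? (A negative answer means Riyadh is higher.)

Riyadh 28.606: bracket 25.250–31.337 → index 201–300; slope 99/6.087, offset 3.356.
AQI = 201 + 99/6.087·3.356 ≈ 255.58 ⇒ 256.
Santiago: row 6.104–15.305 (AQI 51–100). (100−51)·(14.363−6.104)/(15.305−6.104) + 51 = 49·8.259/9.201 + 51 ≈ 94.98 → 95.
São Paulo: 20.081 lies in 15.306–25.249, so I_lo=101, I_hi=200, C_lo=15.306, C_hi=25.249.
(200−101)/(25.249−15.306) × (20.081−15.306) + 101 = 99/9.943 × 4.775 + 101 ≈ 148.54 → 149.
AQIs: Riyadh=256, Santiago=95, São Paulo=149. São Paulo (149) − Riyadh (256) = -107.

-107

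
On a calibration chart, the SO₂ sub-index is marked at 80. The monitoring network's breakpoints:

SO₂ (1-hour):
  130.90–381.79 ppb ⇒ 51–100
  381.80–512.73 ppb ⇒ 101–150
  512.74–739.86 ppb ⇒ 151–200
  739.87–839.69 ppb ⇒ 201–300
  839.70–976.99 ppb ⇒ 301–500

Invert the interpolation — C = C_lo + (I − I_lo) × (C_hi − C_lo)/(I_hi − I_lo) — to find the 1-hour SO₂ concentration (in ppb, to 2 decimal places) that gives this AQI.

AQI 80 lies in the 51–100 band, which corresponds to 130.90–381.79 ppb.
C = 130.90 + (80−51)×(381.79−130.90)/(100−51) = 130.90 + 29×250.89/49 ≈ 279.3859 ppb → 279.39 ppb to 2 dp.

279.39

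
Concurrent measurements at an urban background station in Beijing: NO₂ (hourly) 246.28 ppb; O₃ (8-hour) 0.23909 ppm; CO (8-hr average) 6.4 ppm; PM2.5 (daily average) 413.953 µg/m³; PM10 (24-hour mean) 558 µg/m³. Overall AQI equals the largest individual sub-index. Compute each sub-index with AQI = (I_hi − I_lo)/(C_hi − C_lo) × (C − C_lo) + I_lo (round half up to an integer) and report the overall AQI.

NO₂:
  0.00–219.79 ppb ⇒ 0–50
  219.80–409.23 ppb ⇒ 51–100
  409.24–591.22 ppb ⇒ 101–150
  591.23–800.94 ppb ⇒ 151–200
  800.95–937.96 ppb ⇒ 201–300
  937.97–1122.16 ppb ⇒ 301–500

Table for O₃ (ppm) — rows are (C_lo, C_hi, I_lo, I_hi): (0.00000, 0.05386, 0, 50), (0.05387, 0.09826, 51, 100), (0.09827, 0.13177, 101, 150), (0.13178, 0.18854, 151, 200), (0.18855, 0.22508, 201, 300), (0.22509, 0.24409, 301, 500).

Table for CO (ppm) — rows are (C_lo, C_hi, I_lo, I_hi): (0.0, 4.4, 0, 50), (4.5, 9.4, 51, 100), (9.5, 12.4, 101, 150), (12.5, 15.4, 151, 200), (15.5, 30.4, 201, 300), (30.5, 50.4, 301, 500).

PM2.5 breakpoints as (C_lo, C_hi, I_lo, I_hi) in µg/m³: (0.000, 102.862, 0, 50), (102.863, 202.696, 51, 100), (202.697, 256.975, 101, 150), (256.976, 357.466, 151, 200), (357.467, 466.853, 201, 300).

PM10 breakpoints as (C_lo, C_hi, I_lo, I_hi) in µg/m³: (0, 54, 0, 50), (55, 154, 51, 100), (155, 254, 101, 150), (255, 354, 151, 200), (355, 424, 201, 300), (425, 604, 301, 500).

NO₂: 246.28 ∈ [219.80, 409.23] ↔ index [51, 100].
51 + (246.28−219.80)·(100−51)/(409.23−219.80) = 51 + 26.48·49/189.43 ≈ 57.85, so AQI = 58.
O₃ 0.23909: bracket 0.22509–0.24409 → index 301–500; slope 199/0.01900, offset 0.01400.
AQI = 301 + 199/0.01900·0.01400 ≈ 447.63 ⇒ 448.
CO: 6.4 lies in 4.5–9.4, so I_lo=51, I_hi=100, C_lo=4.5, C_hi=9.4.
(100−51)/(9.4−4.5) × (6.4−4.5) + 51 = 49/4.9 × 1.9 + 51 ≈ 70.00 → 70.
PM2.5: 413.953 lies in 357.467–466.853, so I_lo=201, I_hi=300, C_lo=357.467, C_hi=466.853.
(300−201)/(466.853−357.467) × (413.953−357.467) + 201 = 99/109.386 × 56.486 + 201 ≈ 252.12 → 252.
PM10 558: bracket 425–604 → index 301–500; slope 199/179, offset 133.
AQI = 301 + 199/179·133 ≈ 448.86 ⇒ 449.
Sub-indices: NO₂→58, O₃→448, CO→70, PM2.5→252, PM10→449. Overall AQI = max = 449; dominant pollutant is PM10.

449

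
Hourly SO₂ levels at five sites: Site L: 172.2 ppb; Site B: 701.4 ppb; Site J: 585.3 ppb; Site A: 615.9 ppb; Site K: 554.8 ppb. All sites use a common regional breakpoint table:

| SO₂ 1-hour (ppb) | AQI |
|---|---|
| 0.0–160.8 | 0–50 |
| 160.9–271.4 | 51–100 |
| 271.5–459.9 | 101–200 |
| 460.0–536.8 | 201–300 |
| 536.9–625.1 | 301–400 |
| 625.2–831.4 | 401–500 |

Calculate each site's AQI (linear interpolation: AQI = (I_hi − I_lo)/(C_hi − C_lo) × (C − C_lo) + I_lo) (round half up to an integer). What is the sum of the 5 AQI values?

Site L: 172.2 lies in 160.9–271.4, so I_lo=51, I_hi=100, C_lo=160.9, C_hi=271.4.
(100−51)/(271.4−160.9) × (172.2−160.9) + 51 = 49/110.5 × 11.3 + 51 ≈ 56.01 → 56.
Site B 701.4: bracket 625.2–831.4 → index 401–500; slope 99/206.2, offset 76.2.
AQI = 401 + 99/206.2·76.2 ≈ 437.58 ⇒ 438.
Site J: row 536.9–625.1 (AQI 301–400). (400−301)·(585.3−536.9)/(625.1−536.9) + 301 = 99·48.4/88.2 + 301 ≈ 355.33 → 355.
Site A: row 536.9–625.1 (AQI 301–400). (400−301)·(615.9−536.9)/(625.1−536.9) + 301 = 99·79.0/88.2 + 301 ≈ 389.67 → 390.
Site K 554.8: bracket 536.9–625.1 → index 301–400; slope 99/88.2, offset 17.9.
AQI = 301 + 99/88.2·17.9 ≈ 321.09 ⇒ 321.
AQIs: Site L=56, Site B=438, Site J=355, Site A=390, Site K=321. Sum = 56 + 438 + 355 + 390 + 321 = 1560.

1560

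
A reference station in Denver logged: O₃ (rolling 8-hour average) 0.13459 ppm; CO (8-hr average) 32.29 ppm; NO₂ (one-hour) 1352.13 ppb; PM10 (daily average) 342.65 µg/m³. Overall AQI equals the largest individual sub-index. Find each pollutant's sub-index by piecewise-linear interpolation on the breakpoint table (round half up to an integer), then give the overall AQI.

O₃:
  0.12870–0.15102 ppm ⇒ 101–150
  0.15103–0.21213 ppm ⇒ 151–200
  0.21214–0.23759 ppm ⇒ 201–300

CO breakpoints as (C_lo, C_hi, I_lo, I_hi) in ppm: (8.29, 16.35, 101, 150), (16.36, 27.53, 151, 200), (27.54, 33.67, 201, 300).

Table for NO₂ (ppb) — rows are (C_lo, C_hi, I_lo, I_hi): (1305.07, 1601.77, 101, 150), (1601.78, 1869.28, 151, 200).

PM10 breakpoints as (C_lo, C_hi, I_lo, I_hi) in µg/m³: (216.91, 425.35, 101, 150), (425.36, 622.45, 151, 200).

278

O₃: row 0.12870–0.15102 (AQI 101–150). (150−101)·(0.13459−0.12870)/(0.15102−0.12870) + 101 = 49·0.00589/0.02232 + 101 ≈ 113.93 → 114.
CO: row 27.54–33.67 (AQI 201–300). (300−201)·(32.29−27.54)/(33.67−27.54) + 201 = 99·4.75/6.13 + 201 ≈ 277.71 → 278.
NO₂: 1352.13 lies in 1305.07–1601.77, so I_lo=101, I_hi=150, C_lo=1305.07, C_hi=1601.77.
(150−101)/(1601.77−1305.07) × (1352.13−1305.07) + 101 = 49/296.70 × 47.06 + 101 ≈ 108.77 → 109.
PM10: 342.65 ∈ [216.91, 425.35] ↔ index [101, 150].
101 + (342.65−216.91)·(150−101)/(425.35−216.91) = 101 + 125.74·49/208.44 ≈ 130.56, so AQI = 131.
Sub-indices: O₃→114, CO→278, NO₂→109, PM10→131. Overall AQI = max = 278; dominant pollutant is CO.
AQI 278: Very Unhealthy.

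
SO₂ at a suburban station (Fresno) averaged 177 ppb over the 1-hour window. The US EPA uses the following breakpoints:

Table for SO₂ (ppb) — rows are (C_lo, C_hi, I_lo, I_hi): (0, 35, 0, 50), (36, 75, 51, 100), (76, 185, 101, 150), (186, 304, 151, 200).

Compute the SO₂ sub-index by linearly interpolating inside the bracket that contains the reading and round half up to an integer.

SO₂: row 76–185 (AQI 101–150). (150−101)·(177−76)/(185−76) + 101 = 49·101/109 + 101 ≈ 146.40 → 146.

146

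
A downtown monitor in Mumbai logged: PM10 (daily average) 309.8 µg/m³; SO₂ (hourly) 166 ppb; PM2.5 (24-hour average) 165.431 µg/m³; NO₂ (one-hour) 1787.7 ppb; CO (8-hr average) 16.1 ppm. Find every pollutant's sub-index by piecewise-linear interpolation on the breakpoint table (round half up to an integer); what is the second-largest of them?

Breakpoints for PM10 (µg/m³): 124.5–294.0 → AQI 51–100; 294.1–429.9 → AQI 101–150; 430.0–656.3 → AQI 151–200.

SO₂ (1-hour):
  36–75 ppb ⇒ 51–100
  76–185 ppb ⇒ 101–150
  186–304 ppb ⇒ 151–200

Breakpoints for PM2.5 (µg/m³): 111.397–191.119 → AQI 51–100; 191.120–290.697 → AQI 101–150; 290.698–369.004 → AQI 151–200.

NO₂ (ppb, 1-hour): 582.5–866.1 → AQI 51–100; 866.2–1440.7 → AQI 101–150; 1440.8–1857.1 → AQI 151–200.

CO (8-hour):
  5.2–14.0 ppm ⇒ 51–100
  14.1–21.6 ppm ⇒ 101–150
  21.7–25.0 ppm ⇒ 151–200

PM10: 309.8 ∈ [294.1, 429.9] ↔ index [101, 150].
101 + (309.8−294.1)·(150−101)/(429.9−294.1) = 101 + 15.7·49/135.8 ≈ 106.66, so AQI = 107.
SO₂: 166 ∈ [76, 185] ↔ index [101, 150].
101 + (166−76)·(150−101)/(185−76) = 101 + 90·49/109 ≈ 141.46, so AQI = 141.
PM2.5: 165.431 lies in 111.397–191.119, so I_lo=51, I_hi=100, C_lo=111.397, C_hi=191.119.
(100−51)/(191.119−111.397) × (165.431−111.397) + 51 = 49/79.722 × 54.034 + 51 ≈ 84.21 → 84.
NO₂ 1787.7: bracket 1440.8–1857.1 → index 151–200; slope 49/416.3, offset 346.9.
AQI = 151 + 49/416.3·346.9 ≈ 191.83 ⇒ 192.
CO: 16.1 ∈ [14.1, 21.6] ↔ index [101, 150].
101 + (16.1−14.1)·(150−101)/(21.6−14.1) = 101 + 2.0·49/7.5 ≈ 114.07, so AQI = 114.
Sub-indices: PM10→107, SO₂→141, PM2.5→84, NO₂→192, CO→114. Ranked high→low: 192, 141, 114, 107, 84. Second-highest sub-index = 141.

141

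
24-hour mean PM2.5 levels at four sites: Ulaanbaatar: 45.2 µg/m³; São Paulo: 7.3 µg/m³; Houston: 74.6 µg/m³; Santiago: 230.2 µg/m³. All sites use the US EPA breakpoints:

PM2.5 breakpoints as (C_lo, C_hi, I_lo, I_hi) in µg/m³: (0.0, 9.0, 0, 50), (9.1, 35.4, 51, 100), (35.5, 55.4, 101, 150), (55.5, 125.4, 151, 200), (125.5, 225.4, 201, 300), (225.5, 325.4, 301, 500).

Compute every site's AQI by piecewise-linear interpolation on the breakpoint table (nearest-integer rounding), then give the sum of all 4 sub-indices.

Ulaanbaatar: 45.2 ∈ [35.5, 55.4] ↔ index [101, 150].
101 + (45.2−35.5)·(150−101)/(55.4−35.5) = 101 + 9.7·49/19.9 ≈ 124.88, so AQI = 125.
São Paulo: 7.3 lies in 0.0–9.0, so I_lo=0, I_hi=50, C_lo=0.0, C_hi=9.0.
(50−0)/(9.0−0.0) × (7.3−0.0) + 0 = 50/9.0 × 7.3 + 0 ≈ 40.56 → 41.
Houston: row 55.5–125.4 (AQI 151–200). (200−151)·(74.6−55.5)/(125.4−55.5) + 151 = 49·19.1/69.9 + 151 ≈ 164.39 → 164.
Santiago: row 225.5–325.4 (AQI 301–500). (500−301)·(230.2−225.5)/(325.4−225.5) + 301 = 199·4.7/99.9 + 301 ≈ 310.36 → 310.
AQIs: Ulaanbaatar=125, São Paulo=41, Houston=164, Santiago=310. Sum = 125 + 41 + 164 + 310 = 640.

640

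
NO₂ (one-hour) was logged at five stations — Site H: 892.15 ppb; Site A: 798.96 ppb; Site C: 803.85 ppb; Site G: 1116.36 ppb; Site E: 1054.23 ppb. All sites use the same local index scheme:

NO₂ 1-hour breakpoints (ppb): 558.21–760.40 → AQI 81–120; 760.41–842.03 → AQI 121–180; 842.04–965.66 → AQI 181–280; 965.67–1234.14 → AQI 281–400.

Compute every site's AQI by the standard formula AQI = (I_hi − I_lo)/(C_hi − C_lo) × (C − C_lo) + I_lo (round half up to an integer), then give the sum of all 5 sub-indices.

Site H: 892.15 lies in 842.04–965.66, so I_lo=181, I_hi=280, C_lo=842.04, C_hi=965.66.
(280−181)/(965.66−842.04) × (892.15−842.04) + 181 = 99/123.62 × 50.11 + 181 ≈ 221.13 → 221.
Site A: 798.96 lies in 760.41–842.03, so I_lo=121, I_hi=180, C_lo=760.41, C_hi=842.03.
(180−121)/(842.03−760.41) × (798.96−760.41) + 121 = 59/81.62 × 38.55 + 121 ≈ 148.87 → 149.
Site C: row 760.41–842.03 (AQI 121–180). (180−121)·(803.85−760.41)/(842.03−760.41) + 121 = 59·43.44/81.62 + 121 ≈ 152.40 → 152.
Site G: 1116.36 ∈ [965.67, 1234.14] ↔ index [281, 400].
281 + (1116.36−965.67)·(400−281)/(1234.14−965.67) = 281 + 150.69·119/268.47 ≈ 347.79, so AQI = 348.
Site E: row 965.67–1234.14 (AQI 281–400). (400−281)·(1054.23−965.67)/(1234.14−965.67) + 281 = 119·88.56/268.47 + 281 ≈ 320.25 → 320.
AQIs: Site H=221, Site A=149, Site C=152, Site G=348, Site E=320. Sum = 221 + 149 + 152 + 348 + 320 = 1190.

1190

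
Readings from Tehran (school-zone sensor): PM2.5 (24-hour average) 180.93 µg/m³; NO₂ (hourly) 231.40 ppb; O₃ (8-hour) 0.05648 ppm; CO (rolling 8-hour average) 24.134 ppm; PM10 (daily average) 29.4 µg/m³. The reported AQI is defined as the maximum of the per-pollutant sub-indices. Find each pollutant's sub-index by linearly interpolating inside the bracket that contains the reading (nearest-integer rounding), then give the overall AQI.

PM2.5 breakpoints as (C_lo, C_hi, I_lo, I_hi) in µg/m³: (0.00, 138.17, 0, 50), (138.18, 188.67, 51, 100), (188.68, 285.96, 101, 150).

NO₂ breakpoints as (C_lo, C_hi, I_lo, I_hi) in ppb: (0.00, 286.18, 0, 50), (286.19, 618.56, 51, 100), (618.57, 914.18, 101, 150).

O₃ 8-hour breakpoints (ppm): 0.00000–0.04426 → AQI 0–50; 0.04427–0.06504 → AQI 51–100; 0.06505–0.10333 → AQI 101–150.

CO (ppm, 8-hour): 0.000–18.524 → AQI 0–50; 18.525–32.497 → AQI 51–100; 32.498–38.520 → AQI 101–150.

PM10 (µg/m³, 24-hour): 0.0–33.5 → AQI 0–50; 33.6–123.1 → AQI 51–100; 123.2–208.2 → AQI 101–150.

92

PM2.5 180.93: bracket 138.18–188.67 → index 51–100; slope 49/50.49, offset 42.75.
AQI = 51 + 49/50.49·42.75 ≈ 92.49 ⇒ 92.
NO₂: 231.40 ∈ [0.00, 286.18] ↔ index [0, 50].
0 + (231.40−0.00)·(50−0)/(286.18−0.00) = 0 + 231.40·50/286.18 ≈ 40.43, so AQI = 40.
O₃: 0.05648 lies in 0.04427–0.06504, so I_lo=51, I_hi=100, C_lo=0.04427, C_hi=0.06504.
(100−51)/(0.06504−0.04427) × (0.05648−0.04427) + 51 = 49/0.02077 × 0.01221 + 51 ≈ 79.81 → 80.
CO 24.134: bracket 18.525–32.497 → index 51–100; slope 49/13.972, offset 5.609.
AQI = 51 + 49/13.972·5.609 ≈ 70.67 ⇒ 71.
PM10: 29.4 ∈ [0.0, 33.5] ↔ index [0, 50].
0 + (29.4−0.0)·(50−0)/(33.5−0.0) = 0 + 29.4·50/33.5 ≈ 43.88, so AQI = 44.
Sub-indices: PM2.5→92, NO₂→40, O₃→80, CO→71, PM10→44. Overall AQI = max = 92; dominant pollutant is PM2.5.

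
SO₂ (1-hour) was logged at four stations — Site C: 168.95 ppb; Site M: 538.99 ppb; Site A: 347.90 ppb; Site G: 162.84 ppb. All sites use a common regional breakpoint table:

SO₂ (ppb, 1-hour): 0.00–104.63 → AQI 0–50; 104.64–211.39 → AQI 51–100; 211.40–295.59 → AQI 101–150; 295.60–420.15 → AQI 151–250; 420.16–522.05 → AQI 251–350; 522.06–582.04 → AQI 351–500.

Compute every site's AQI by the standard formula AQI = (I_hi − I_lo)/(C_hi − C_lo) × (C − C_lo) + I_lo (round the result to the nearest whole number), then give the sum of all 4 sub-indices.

Site C: 168.95 ∈ [104.64, 211.39] ↔ index [51, 100].
51 + (168.95−104.64)·(100−51)/(211.39−104.64) = 51 + 64.31·49/106.75 ≈ 80.52, so AQI = 81.
Site M: row 522.06–582.04 (AQI 351–500). (500−351)·(538.99−522.06)/(582.04−522.06) + 351 = 149·16.93/59.98 + 351 ≈ 393.06 → 393.
Site A 347.90: bracket 295.60–420.15 → index 151–250; slope 99/124.55, offset 52.30.
AQI = 151 + 99/124.55·52.30 ≈ 192.57 ⇒ 193.
Site G: 162.84 lies in 104.64–211.39, so I_lo=51, I_hi=100, C_lo=104.64, C_hi=211.39.
(100−51)/(211.39−104.64) × (162.84−104.64) + 51 = 49/106.75 × 58.20 + 51 ≈ 77.71 → 78.
AQIs: Site C=81, Site M=393, Site A=193, Site G=78. Sum = 81 + 393 + 193 + 78 = 745.

745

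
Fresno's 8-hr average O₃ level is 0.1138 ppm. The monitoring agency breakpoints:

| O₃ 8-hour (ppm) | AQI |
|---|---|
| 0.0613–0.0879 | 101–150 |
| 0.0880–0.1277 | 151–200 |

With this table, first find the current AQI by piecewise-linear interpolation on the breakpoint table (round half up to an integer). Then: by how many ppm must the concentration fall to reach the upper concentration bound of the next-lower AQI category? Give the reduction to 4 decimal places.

0.0259

O₃ 0.1138: bracket 0.0880–0.1277 → index 151–200; slope 49/0.0397, offset 0.0258.
AQI = 151 + 49/0.0397·0.0258 ≈ 182.84 ⇒ 183.
Current AQI 183 is in the Unhealthy range (151–200). The next-lower category tops out at AQI 150, whose upper concentration bound is 0.0879 ppm.
Reduction needed = 0.1138 − 0.0879 = 0.0259 ppm.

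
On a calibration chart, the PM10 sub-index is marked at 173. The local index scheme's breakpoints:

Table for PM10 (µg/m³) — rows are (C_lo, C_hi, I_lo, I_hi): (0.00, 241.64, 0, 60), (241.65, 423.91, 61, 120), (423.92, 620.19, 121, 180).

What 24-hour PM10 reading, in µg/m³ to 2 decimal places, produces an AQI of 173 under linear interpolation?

AQI 173 lies in the 121–180 band, which corresponds to 423.92–620.19 µg/m³.
C = 423.92 + (173−121)×(620.19−423.92)/(180−121) = 423.92 + 52×196.27/59 ≈ 596.9037 µg/m³ → 596.90 µg/m³ to 2 dp.

596.90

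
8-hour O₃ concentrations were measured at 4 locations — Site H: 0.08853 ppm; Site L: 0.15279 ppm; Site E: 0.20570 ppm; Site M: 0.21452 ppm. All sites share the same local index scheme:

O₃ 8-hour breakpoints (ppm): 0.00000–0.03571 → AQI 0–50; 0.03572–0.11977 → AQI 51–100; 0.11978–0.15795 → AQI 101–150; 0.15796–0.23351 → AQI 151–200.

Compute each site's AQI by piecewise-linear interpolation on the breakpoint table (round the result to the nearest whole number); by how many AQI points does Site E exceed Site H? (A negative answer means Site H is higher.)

100

Site H 0.08853: bracket 0.03572–0.11977 → index 51–100; slope 49/0.08405, offset 0.05281.
AQI = 51 + 49/0.08405·0.05281 ≈ 81.79 ⇒ 82.
Site L: 0.15279 ∈ [0.11978, 0.15795] ↔ index [101, 150].
101 + (0.15279−0.11978)·(150−101)/(0.15795−0.11978) = 101 + 0.03301·49/0.03817 ≈ 143.38, so AQI = 143.
Site E: 0.20570 ∈ [0.15796, 0.23351] ↔ index [151, 200].
151 + (0.20570−0.15796)·(200−151)/(0.23351−0.15796) = 151 + 0.04774·49/0.07555 ≈ 181.96, so AQI = 182.
Site M: 0.21452 lies in 0.15796–0.23351, so I_lo=151, I_hi=200, C_lo=0.15796, C_hi=0.23351.
(200−151)/(0.23351−0.15796) × (0.21452−0.15796) + 151 = 49/0.07555 × 0.05656 + 151 ≈ 187.68 → 188.
AQIs: Site H=82, Site L=143, Site E=182, Site M=188. Site E (182) − Site H (82) = 100.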